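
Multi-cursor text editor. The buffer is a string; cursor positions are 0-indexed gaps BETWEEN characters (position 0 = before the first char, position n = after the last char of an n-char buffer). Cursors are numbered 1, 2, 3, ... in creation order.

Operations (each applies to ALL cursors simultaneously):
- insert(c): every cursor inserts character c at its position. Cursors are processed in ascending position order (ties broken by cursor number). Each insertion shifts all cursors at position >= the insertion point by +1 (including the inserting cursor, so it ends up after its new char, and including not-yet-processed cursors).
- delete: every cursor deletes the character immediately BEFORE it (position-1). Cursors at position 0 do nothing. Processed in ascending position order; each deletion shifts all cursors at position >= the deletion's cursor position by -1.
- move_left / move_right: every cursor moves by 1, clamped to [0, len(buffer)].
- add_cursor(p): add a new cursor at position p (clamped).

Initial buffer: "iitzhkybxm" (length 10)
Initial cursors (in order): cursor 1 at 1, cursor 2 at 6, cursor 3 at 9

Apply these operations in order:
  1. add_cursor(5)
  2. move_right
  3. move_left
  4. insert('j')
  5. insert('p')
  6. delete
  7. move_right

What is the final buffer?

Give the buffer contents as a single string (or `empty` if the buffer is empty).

After op 1 (add_cursor(5)): buffer="iitzhkybxm" (len 10), cursors c1@1 c4@5 c2@6 c3@9, authorship ..........
After op 2 (move_right): buffer="iitzhkybxm" (len 10), cursors c1@2 c4@6 c2@7 c3@10, authorship ..........
After op 3 (move_left): buffer="iitzhkybxm" (len 10), cursors c1@1 c4@5 c2@6 c3@9, authorship ..........
After op 4 (insert('j')): buffer="ijitzhjkjybxjm" (len 14), cursors c1@2 c4@7 c2@9 c3@13, authorship .1....4.2...3.
After op 5 (insert('p')): buffer="ijpitzhjpkjpybxjpm" (len 18), cursors c1@3 c4@9 c2@12 c3@17, authorship .11....44.22...33.
After op 6 (delete): buffer="ijitzhjkjybxjm" (len 14), cursors c1@2 c4@7 c2@9 c3@13, authorship .1....4.2...3.
After op 7 (move_right): buffer="ijitzhjkjybxjm" (len 14), cursors c1@3 c4@8 c2@10 c3@14, authorship .1....4.2...3.

Answer: ijitzhjkjybxjm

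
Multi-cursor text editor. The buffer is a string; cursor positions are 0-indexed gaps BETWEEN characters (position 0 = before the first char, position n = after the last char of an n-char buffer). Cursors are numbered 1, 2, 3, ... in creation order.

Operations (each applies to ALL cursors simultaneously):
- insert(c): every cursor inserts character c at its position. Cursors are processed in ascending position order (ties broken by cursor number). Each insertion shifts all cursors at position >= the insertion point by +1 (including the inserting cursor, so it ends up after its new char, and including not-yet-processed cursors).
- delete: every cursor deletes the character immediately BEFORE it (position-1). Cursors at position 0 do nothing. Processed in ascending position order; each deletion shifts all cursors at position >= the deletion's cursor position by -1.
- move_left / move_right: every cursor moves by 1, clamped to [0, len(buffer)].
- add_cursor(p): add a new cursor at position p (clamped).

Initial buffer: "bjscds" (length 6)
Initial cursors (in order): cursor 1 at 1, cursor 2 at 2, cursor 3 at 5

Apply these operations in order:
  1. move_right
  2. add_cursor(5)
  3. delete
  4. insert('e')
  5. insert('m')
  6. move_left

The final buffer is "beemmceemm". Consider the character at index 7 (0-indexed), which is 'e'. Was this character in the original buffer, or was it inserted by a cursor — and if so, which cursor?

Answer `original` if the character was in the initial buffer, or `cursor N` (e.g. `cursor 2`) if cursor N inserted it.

Answer: cursor 4

Derivation:
After op 1 (move_right): buffer="bjscds" (len 6), cursors c1@2 c2@3 c3@6, authorship ......
After op 2 (add_cursor(5)): buffer="bjscds" (len 6), cursors c1@2 c2@3 c4@5 c3@6, authorship ......
After op 3 (delete): buffer="bc" (len 2), cursors c1@1 c2@1 c3@2 c4@2, authorship ..
After op 4 (insert('e')): buffer="beecee" (len 6), cursors c1@3 c2@3 c3@6 c4@6, authorship .12.34
After op 5 (insert('m')): buffer="beemmceemm" (len 10), cursors c1@5 c2@5 c3@10 c4@10, authorship .1212.3434
After op 6 (move_left): buffer="beemmceemm" (len 10), cursors c1@4 c2@4 c3@9 c4@9, authorship .1212.3434
Authorship (.=original, N=cursor N): . 1 2 1 2 . 3 4 3 4
Index 7: author = 4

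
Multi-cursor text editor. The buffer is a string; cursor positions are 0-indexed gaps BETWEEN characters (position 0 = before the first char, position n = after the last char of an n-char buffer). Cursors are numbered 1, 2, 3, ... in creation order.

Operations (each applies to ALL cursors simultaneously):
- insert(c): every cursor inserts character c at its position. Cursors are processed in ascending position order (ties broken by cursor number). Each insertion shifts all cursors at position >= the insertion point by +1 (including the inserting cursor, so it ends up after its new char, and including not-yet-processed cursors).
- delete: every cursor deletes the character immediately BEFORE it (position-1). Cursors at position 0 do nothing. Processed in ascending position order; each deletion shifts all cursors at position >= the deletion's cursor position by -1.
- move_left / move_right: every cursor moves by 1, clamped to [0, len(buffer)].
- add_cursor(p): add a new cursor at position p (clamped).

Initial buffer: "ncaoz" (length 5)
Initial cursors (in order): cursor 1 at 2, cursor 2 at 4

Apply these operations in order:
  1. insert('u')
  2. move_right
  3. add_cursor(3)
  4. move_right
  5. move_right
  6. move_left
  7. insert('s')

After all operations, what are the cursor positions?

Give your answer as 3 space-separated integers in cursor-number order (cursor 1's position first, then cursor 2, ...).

Answer: 7 9 5

Derivation:
After op 1 (insert('u')): buffer="ncuaouz" (len 7), cursors c1@3 c2@6, authorship ..1..2.
After op 2 (move_right): buffer="ncuaouz" (len 7), cursors c1@4 c2@7, authorship ..1..2.
After op 3 (add_cursor(3)): buffer="ncuaouz" (len 7), cursors c3@3 c1@4 c2@7, authorship ..1..2.
After op 4 (move_right): buffer="ncuaouz" (len 7), cursors c3@4 c1@5 c2@7, authorship ..1..2.
After op 5 (move_right): buffer="ncuaouz" (len 7), cursors c3@5 c1@6 c2@7, authorship ..1..2.
After op 6 (move_left): buffer="ncuaouz" (len 7), cursors c3@4 c1@5 c2@6, authorship ..1..2.
After op 7 (insert('s')): buffer="ncuasosusz" (len 10), cursors c3@5 c1@7 c2@9, authorship ..1.3.122.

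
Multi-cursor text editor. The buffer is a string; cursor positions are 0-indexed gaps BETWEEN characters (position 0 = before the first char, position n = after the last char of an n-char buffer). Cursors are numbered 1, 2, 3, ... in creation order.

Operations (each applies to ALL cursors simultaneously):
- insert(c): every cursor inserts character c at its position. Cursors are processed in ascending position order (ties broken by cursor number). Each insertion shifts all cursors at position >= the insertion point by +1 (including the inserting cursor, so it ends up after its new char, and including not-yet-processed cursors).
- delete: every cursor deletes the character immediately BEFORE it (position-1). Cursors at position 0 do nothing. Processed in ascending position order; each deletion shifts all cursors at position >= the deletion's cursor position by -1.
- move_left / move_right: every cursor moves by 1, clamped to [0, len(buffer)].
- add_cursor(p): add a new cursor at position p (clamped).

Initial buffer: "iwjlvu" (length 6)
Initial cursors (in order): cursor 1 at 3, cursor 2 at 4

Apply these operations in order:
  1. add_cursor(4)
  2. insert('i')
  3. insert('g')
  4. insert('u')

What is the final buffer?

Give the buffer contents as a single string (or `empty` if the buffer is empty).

After op 1 (add_cursor(4)): buffer="iwjlvu" (len 6), cursors c1@3 c2@4 c3@4, authorship ......
After op 2 (insert('i')): buffer="iwjiliivu" (len 9), cursors c1@4 c2@7 c3@7, authorship ...1.23..
After op 3 (insert('g')): buffer="iwjigliiggvu" (len 12), cursors c1@5 c2@10 c3@10, authorship ...11.2323..
After op 4 (insert('u')): buffer="iwjiguliigguuvu" (len 15), cursors c1@6 c2@13 c3@13, authorship ...111.232323..

Answer: iwjiguliigguuvu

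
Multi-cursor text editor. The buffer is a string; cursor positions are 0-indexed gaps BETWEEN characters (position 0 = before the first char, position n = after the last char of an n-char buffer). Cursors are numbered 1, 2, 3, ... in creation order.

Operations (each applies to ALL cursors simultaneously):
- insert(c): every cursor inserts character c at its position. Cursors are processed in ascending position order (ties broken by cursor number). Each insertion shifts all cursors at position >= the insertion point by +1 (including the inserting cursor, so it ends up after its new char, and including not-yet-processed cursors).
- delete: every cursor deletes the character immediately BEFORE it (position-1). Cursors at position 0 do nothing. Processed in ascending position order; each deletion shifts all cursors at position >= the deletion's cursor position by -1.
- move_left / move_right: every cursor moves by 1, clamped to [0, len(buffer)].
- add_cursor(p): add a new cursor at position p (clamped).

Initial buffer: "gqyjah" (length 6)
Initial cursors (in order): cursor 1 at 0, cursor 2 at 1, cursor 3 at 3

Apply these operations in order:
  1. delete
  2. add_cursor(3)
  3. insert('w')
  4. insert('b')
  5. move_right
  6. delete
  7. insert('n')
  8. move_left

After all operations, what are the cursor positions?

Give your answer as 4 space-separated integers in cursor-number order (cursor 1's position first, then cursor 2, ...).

Answer: 4 4 7 11

Derivation:
After op 1 (delete): buffer="qjah" (len 4), cursors c1@0 c2@0 c3@1, authorship ....
After op 2 (add_cursor(3)): buffer="qjah" (len 4), cursors c1@0 c2@0 c3@1 c4@3, authorship ....
After op 3 (insert('w')): buffer="wwqwjawh" (len 8), cursors c1@2 c2@2 c3@4 c4@7, authorship 12.3..4.
After op 4 (insert('b')): buffer="wwbbqwbjawbh" (len 12), cursors c1@4 c2@4 c3@7 c4@11, authorship 1212.33..44.
After op 5 (move_right): buffer="wwbbqwbjawbh" (len 12), cursors c1@5 c2@5 c3@8 c4@12, authorship 1212.33..44.
After op 6 (delete): buffer="wwbwbawb" (len 8), cursors c1@3 c2@3 c3@5 c4@8, authorship 12133.44
After op 7 (insert('n')): buffer="wwbnnwbnawbn" (len 12), cursors c1@5 c2@5 c3@8 c4@12, authorship 12112333.444
After op 8 (move_left): buffer="wwbnnwbnawbn" (len 12), cursors c1@4 c2@4 c3@7 c4@11, authorship 12112333.444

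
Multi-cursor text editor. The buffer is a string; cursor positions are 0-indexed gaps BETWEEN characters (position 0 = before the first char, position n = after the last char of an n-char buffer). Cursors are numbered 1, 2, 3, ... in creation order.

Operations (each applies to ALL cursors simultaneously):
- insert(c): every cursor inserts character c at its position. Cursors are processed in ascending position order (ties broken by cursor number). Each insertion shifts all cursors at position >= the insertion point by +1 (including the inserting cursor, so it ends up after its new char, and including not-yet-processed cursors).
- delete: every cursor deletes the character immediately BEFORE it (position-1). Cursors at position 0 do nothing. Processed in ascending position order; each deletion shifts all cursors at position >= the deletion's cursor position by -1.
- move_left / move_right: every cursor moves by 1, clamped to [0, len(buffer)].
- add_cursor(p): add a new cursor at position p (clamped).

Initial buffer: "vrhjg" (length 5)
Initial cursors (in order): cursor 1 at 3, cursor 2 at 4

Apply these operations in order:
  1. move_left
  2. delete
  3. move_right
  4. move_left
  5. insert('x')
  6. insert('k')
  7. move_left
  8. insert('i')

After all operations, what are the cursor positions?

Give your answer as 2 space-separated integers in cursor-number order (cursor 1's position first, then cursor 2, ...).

After op 1 (move_left): buffer="vrhjg" (len 5), cursors c1@2 c2@3, authorship .....
After op 2 (delete): buffer="vjg" (len 3), cursors c1@1 c2@1, authorship ...
After op 3 (move_right): buffer="vjg" (len 3), cursors c1@2 c2@2, authorship ...
After op 4 (move_left): buffer="vjg" (len 3), cursors c1@1 c2@1, authorship ...
After op 5 (insert('x')): buffer="vxxjg" (len 5), cursors c1@3 c2@3, authorship .12..
After op 6 (insert('k')): buffer="vxxkkjg" (len 7), cursors c1@5 c2@5, authorship .1212..
After op 7 (move_left): buffer="vxxkkjg" (len 7), cursors c1@4 c2@4, authorship .1212..
After op 8 (insert('i')): buffer="vxxkiikjg" (len 9), cursors c1@6 c2@6, authorship .121122..

Answer: 6 6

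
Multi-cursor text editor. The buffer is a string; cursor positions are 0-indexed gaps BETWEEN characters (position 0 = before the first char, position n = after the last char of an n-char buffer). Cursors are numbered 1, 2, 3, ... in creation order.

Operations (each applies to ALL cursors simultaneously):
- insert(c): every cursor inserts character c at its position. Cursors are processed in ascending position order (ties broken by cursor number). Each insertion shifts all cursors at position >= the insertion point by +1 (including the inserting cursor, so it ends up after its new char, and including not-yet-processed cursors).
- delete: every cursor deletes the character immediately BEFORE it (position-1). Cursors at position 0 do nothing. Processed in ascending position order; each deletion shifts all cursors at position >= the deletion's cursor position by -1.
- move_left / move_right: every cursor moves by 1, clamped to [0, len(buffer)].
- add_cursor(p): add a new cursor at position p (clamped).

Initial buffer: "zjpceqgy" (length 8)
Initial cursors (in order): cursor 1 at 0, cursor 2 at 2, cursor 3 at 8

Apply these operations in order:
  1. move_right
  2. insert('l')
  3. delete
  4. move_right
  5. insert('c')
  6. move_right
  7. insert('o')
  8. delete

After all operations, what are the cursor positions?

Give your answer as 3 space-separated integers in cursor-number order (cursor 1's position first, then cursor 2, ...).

After op 1 (move_right): buffer="zjpceqgy" (len 8), cursors c1@1 c2@3 c3@8, authorship ........
After op 2 (insert('l')): buffer="zljplceqgyl" (len 11), cursors c1@2 c2@5 c3@11, authorship .1..2.....3
After op 3 (delete): buffer="zjpceqgy" (len 8), cursors c1@1 c2@3 c3@8, authorship ........
After op 4 (move_right): buffer="zjpceqgy" (len 8), cursors c1@2 c2@4 c3@8, authorship ........
After op 5 (insert('c')): buffer="zjcpcceqgyc" (len 11), cursors c1@3 c2@6 c3@11, authorship ..1..2....3
After op 6 (move_right): buffer="zjcpcceqgyc" (len 11), cursors c1@4 c2@7 c3@11, authorship ..1..2....3
After op 7 (insert('o')): buffer="zjcpocceoqgyco" (len 14), cursors c1@5 c2@9 c3@14, authorship ..1.1.2.2...33
After op 8 (delete): buffer="zjcpcceqgyc" (len 11), cursors c1@4 c2@7 c3@11, authorship ..1..2....3

Answer: 4 7 11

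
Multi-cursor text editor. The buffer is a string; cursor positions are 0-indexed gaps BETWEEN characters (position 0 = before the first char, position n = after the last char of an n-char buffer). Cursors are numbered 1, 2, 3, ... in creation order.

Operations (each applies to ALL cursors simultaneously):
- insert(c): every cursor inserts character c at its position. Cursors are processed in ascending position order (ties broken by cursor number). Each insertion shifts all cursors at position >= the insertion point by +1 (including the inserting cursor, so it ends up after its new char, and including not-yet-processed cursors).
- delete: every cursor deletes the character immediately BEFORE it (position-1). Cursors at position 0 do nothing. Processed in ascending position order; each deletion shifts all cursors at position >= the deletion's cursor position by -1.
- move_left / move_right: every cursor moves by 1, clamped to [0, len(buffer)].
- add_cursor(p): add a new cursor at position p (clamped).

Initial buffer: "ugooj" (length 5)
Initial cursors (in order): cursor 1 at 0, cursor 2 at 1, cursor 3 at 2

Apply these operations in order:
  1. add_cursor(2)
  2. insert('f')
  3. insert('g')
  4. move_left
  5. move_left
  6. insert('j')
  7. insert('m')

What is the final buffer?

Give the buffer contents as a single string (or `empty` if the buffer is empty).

Answer: jmfgujmfggffjjmmggooj

Derivation:
After op 1 (add_cursor(2)): buffer="ugooj" (len 5), cursors c1@0 c2@1 c3@2 c4@2, authorship .....
After op 2 (insert('f')): buffer="fufgffooj" (len 9), cursors c1@1 c2@3 c3@6 c4@6, authorship 1.2.34...
After op 3 (insert('g')): buffer="fgufggffggooj" (len 13), cursors c1@2 c2@5 c3@10 c4@10, authorship 11.22.3434...
After op 4 (move_left): buffer="fgufggffggooj" (len 13), cursors c1@1 c2@4 c3@9 c4@9, authorship 11.22.3434...
After op 5 (move_left): buffer="fgufggffggooj" (len 13), cursors c1@0 c2@3 c3@8 c4@8, authorship 11.22.3434...
After op 6 (insert('j')): buffer="jfgujfggffjjggooj" (len 17), cursors c1@1 c2@5 c3@12 c4@12, authorship 111.222.343434...
After op 7 (insert('m')): buffer="jmfgujmfggffjjmmggooj" (len 21), cursors c1@2 c2@7 c3@16 c4@16, authorship 1111.2222.34343434...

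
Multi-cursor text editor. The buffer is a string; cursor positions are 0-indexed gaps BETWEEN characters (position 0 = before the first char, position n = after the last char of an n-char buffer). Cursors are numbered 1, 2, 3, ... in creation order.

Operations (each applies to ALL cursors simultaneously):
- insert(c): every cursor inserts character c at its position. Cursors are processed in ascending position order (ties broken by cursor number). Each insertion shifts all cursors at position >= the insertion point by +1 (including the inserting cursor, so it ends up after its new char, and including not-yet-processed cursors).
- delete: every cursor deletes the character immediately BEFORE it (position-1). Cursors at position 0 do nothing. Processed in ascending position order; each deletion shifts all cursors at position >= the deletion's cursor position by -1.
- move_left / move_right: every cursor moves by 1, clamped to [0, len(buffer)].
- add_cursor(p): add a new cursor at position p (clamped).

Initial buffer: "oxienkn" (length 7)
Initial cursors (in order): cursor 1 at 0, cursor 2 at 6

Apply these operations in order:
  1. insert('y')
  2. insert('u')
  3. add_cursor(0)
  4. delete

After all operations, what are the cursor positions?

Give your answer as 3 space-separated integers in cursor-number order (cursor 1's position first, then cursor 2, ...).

Answer: 1 8 0

Derivation:
After op 1 (insert('y')): buffer="yoxienkyn" (len 9), cursors c1@1 c2@8, authorship 1......2.
After op 2 (insert('u')): buffer="yuoxienkyun" (len 11), cursors c1@2 c2@10, authorship 11......22.
After op 3 (add_cursor(0)): buffer="yuoxienkyun" (len 11), cursors c3@0 c1@2 c2@10, authorship 11......22.
After op 4 (delete): buffer="yoxienkyn" (len 9), cursors c3@0 c1@1 c2@8, authorship 1......2.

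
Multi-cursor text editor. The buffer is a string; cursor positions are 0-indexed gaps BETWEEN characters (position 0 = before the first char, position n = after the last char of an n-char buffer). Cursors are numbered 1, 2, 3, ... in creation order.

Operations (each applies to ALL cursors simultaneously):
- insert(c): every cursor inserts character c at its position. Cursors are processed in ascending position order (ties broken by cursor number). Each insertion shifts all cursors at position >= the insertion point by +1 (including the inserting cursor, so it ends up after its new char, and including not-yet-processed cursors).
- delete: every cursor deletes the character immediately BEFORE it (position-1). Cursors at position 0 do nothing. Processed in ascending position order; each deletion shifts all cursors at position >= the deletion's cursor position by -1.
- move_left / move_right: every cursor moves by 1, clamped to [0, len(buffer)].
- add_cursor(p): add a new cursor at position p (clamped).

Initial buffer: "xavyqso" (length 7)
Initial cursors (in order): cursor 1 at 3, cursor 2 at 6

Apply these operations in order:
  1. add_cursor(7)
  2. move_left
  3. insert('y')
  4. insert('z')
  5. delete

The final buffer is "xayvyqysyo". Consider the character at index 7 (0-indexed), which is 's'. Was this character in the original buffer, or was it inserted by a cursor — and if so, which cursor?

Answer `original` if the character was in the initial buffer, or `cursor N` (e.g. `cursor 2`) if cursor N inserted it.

After op 1 (add_cursor(7)): buffer="xavyqso" (len 7), cursors c1@3 c2@6 c3@7, authorship .......
After op 2 (move_left): buffer="xavyqso" (len 7), cursors c1@2 c2@5 c3@6, authorship .......
After op 3 (insert('y')): buffer="xayvyqysyo" (len 10), cursors c1@3 c2@7 c3@9, authorship ..1...2.3.
After op 4 (insert('z')): buffer="xayzvyqyzsyzo" (len 13), cursors c1@4 c2@9 c3@12, authorship ..11...22.33.
After op 5 (delete): buffer="xayvyqysyo" (len 10), cursors c1@3 c2@7 c3@9, authorship ..1...2.3.
Authorship (.=original, N=cursor N): . . 1 . . . 2 . 3 .
Index 7: author = original

Answer: original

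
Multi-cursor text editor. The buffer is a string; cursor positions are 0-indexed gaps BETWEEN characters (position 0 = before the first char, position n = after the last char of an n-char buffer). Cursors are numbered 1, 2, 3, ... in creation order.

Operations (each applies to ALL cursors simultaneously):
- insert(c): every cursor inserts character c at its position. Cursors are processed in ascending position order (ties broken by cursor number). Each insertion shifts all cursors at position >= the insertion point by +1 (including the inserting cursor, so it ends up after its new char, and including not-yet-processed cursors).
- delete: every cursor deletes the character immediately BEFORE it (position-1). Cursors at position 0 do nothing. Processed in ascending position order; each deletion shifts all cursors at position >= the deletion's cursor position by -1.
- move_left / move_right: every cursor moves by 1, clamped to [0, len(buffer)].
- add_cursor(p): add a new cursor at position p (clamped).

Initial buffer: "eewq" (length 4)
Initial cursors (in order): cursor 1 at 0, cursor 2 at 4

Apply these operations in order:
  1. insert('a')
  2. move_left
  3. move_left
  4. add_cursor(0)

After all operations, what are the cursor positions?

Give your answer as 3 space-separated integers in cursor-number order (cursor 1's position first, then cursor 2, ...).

After op 1 (insert('a')): buffer="aeewqa" (len 6), cursors c1@1 c2@6, authorship 1....2
After op 2 (move_left): buffer="aeewqa" (len 6), cursors c1@0 c2@5, authorship 1....2
After op 3 (move_left): buffer="aeewqa" (len 6), cursors c1@0 c2@4, authorship 1....2
After op 4 (add_cursor(0)): buffer="aeewqa" (len 6), cursors c1@0 c3@0 c2@4, authorship 1....2

Answer: 0 4 0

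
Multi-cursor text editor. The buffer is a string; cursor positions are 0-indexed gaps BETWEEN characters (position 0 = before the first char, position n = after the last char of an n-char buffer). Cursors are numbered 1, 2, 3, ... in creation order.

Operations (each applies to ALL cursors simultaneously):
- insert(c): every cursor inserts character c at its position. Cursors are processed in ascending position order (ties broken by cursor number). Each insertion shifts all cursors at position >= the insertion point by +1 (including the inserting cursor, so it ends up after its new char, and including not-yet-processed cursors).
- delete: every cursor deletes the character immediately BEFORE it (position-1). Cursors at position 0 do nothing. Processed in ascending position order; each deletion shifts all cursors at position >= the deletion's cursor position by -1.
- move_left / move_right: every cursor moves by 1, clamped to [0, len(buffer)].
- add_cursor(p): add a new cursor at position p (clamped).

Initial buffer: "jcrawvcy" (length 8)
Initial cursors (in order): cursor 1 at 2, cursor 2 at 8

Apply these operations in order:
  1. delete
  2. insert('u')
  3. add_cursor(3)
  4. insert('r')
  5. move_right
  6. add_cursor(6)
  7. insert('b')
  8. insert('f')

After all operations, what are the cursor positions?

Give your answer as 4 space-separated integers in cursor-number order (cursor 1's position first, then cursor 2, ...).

Answer: 6 19 12 12

Derivation:
After op 1 (delete): buffer="jrawvc" (len 6), cursors c1@1 c2@6, authorship ......
After op 2 (insert('u')): buffer="jurawvcu" (len 8), cursors c1@2 c2@8, authorship .1.....2
After op 3 (add_cursor(3)): buffer="jurawvcu" (len 8), cursors c1@2 c3@3 c2@8, authorship .1.....2
After op 4 (insert('r')): buffer="jurrrawvcur" (len 11), cursors c1@3 c3@5 c2@11, authorship .11.3....22
After op 5 (move_right): buffer="jurrrawvcur" (len 11), cursors c1@4 c3@6 c2@11, authorship .11.3....22
After op 6 (add_cursor(6)): buffer="jurrrawvcur" (len 11), cursors c1@4 c3@6 c4@6 c2@11, authorship .11.3....22
After op 7 (insert('b')): buffer="jurrbrabbwvcurb" (len 15), cursors c1@5 c3@9 c4@9 c2@15, authorship .11.13.34...222
After op 8 (insert('f')): buffer="jurrbfrabbffwvcurbf" (len 19), cursors c1@6 c3@12 c4@12 c2@19, authorship .11.113.3434...2222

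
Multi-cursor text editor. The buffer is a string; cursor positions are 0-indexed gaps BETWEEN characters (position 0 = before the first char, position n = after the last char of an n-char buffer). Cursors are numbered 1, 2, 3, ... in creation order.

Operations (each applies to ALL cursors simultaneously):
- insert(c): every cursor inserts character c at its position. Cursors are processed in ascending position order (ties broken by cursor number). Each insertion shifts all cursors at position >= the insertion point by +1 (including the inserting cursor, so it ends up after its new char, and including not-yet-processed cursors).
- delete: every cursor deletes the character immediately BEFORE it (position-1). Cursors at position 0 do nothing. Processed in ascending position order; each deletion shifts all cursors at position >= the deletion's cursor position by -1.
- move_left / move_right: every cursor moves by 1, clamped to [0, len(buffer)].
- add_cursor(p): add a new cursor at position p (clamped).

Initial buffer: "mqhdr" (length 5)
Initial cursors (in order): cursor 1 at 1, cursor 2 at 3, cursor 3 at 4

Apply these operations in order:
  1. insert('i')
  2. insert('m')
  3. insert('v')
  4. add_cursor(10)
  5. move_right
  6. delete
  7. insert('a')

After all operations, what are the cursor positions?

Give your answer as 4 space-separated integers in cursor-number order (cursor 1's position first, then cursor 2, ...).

After op 1 (insert('i')): buffer="miqhidir" (len 8), cursors c1@2 c2@5 c3@7, authorship .1..2.3.
After op 2 (insert('m')): buffer="mimqhimdimr" (len 11), cursors c1@3 c2@7 c3@10, authorship .11..22.33.
After op 3 (insert('v')): buffer="mimvqhimvdimvr" (len 14), cursors c1@4 c2@9 c3@13, authorship .111..222.333.
After op 4 (add_cursor(10)): buffer="mimvqhimvdimvr" (len 14), cursors c1@4 c2@9 c4@10 c3@13, authorship .111..222.333.
After op 5 (move_right): buffer="mimvqhimvdimvr" (len 14), cursors c1@5 c2@10 c4@11 c3@14, authorship .111..222.333.
After op 6 (delete): buffer="mimvhimvmv" (len 10), cursors c1@4 c2@8 c4@8 c3@10, authorship .111.22233
After op 7 (insert('a')): buffer="mimvahimvaamva" (len 14), cursors c1@5 c2@11 c4@11 c3@14, authorship .1111.22224333

Answer: 5 11 14 11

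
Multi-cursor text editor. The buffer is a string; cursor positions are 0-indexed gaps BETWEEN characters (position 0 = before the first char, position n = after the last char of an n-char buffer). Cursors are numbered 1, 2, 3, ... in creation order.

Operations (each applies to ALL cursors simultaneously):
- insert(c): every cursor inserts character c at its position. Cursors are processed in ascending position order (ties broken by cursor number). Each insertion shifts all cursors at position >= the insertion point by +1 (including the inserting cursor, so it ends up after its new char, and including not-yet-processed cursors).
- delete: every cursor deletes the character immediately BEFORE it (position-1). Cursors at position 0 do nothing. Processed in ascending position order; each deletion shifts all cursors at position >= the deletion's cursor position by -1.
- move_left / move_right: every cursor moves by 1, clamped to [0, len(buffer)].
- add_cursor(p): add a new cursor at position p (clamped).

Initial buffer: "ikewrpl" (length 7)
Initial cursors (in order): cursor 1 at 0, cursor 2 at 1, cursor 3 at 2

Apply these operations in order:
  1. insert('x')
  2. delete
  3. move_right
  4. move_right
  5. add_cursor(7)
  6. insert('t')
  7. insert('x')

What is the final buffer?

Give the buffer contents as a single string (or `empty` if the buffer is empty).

Answer: iktxetxwtxrpltx

Derivation:
After op 1 (insert('x')): buffer="xixkxewrpl" (len 10), cursors c1@1 c2@3 c3@5, authorship 1.2.3.....
After op 2 (delete): buffer="ikewrpl" (len 7), cursors c1@0 c2@1 c3@2, authorship .......
After op 3 (move_right): buffer="ikewrpl" (len 7), cursors c1@1 c2@2 c3@3, authorship .......
After op 4 (move_right): buffer="ikewrpl" (len 7), cursors c1@2 c2@3 c3@4, authorship .......
After op 5 (add_cursor(7)): buffer="ikewrpl" (len 7), cursors c1@2 c2@3 c3@4 c4@7, authorship .......
After op 6 (insert('t')): buffer="iktetwtrplt" (len 11), cursors c1@3 c2@5 c3@7 c4@11, authorship ..1.2.3...4
After op 7 (insert('x')): buffer="iktxetxwtxrpltx" (len 15), cursors c1@4 c2@7 c3@10 c4@15, authorship ..11.22.33...44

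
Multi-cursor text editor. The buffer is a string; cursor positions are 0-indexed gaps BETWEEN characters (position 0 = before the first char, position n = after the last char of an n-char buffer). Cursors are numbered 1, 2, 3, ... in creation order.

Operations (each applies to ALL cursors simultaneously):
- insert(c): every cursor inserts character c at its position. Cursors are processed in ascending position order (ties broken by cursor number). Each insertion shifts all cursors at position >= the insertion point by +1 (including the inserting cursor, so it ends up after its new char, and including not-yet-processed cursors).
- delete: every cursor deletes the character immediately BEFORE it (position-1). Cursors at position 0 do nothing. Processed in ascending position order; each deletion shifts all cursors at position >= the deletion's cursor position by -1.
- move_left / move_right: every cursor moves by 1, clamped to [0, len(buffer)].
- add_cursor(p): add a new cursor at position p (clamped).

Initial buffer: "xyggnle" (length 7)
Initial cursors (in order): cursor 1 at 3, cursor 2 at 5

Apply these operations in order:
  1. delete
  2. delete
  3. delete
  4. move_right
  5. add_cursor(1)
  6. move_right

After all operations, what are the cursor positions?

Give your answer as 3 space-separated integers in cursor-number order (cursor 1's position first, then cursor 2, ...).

Answer: 2 2 2

Derivation:
After op 1 (delete): buffer="xygle" (len 5), cursors c1@2 c2@3, authorship .....
After op 2 (delete): buffer="xle" (len 3), cursors c1@1 c2@1, authorship ...
After op 3 (delete): buffer="le" (len 2), cursors c1@0 c2@0, authorship ..
After op 4 (move_right): buffer="le" (len 2), cursors c1@1 c2@1, authorship ..
After op 5 (add_cursor(1)): buffer="le" (len 2), cursors c1@1 c2@1 c3@1, authorship ..
After op 6 (move_right): buffer="le" (len 2), cursors c1@2 c2@2 c3@2, authorship ..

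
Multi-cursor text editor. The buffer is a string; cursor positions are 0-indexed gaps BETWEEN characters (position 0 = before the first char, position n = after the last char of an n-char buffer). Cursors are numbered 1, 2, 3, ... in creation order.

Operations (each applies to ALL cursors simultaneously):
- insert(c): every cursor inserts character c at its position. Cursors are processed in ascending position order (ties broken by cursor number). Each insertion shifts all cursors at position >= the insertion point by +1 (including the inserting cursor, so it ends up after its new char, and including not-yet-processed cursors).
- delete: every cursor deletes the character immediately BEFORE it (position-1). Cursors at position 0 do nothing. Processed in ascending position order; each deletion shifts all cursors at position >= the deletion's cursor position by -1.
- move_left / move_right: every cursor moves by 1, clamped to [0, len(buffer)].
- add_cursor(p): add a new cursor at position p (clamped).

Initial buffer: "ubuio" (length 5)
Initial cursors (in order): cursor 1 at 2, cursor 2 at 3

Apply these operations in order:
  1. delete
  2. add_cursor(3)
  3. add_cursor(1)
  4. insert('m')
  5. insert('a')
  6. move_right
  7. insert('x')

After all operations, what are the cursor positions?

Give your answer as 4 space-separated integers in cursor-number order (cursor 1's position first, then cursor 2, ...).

Answer: 11 11 15 11

Derivation:
After op 1 (delete): buffer="uio" (len 3), cursors c1@1 c2@1, authorship ...
After op 2 (add_cursor(3)): buffer="uio" (len 3), cursors c1@1 c2@1 c3@3, authorship ...
After op 3 (add_cursor(1)): buffer="uio" (len 3), cursors c1@1 c2@1 c4@1 c3@3, authorship ...
After op 4 (insert('m')): buffer="ummmiom" (len 7), cursors c1@4 c2@4 c4@4 c3@7, authorship .124..3
After op 5 (insert('a')): buffer="ummmaaaioma" (len 11), cursors c1@7 c2@7 c4@7 c3@11, authorship .124124..33
After op 6 (move_right): buffer="ummmaaaioma" (len 11), cursors c1@8 c2@8 c4@8 c3@11, authorship .124124..33
After op 7 (insert('x')): buffer="ummmaaaixxxomax" (len 15), cursors c1@11 c2@11 c4@11 c3@15, authorship .124124.124.333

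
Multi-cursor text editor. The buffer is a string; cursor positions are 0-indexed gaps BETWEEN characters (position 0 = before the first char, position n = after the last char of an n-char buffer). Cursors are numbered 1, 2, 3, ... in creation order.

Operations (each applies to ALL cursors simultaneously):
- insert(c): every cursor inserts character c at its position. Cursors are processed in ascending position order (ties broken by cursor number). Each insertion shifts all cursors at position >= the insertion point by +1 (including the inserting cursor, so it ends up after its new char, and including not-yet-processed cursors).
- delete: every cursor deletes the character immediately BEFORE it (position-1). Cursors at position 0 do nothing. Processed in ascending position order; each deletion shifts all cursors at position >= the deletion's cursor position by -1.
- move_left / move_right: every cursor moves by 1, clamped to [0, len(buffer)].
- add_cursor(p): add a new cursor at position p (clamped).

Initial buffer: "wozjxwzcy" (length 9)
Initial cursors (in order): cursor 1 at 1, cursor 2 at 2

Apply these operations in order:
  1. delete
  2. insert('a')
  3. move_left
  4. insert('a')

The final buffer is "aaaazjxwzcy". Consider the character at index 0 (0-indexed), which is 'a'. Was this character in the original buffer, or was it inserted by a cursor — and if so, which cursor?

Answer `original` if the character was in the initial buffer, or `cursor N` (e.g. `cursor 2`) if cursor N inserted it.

After op 1 (delete): buffer="zjxwzcy" (len 7), cursors c1@0 c2@0, authorship .......
After op 2 (insert('a')): buffer="aazjxwzcy" (len 9), cursors c1@2 c2@2, authorship 12.......
After op 3 (move_left): buffer="aazjxwzcy" (len 9), cursors c1@1 c2@1, authorship 12.......
After op 4 (insert('a')): buffer="aaaazjxwzcy" (len 11), cursors c1@3 c2@3, authorship 1122.......
Authorship (.=original, N=cursor N): 1 1 2 2 . . . . . . .
Index 0: author = 1

Answer: cursor 1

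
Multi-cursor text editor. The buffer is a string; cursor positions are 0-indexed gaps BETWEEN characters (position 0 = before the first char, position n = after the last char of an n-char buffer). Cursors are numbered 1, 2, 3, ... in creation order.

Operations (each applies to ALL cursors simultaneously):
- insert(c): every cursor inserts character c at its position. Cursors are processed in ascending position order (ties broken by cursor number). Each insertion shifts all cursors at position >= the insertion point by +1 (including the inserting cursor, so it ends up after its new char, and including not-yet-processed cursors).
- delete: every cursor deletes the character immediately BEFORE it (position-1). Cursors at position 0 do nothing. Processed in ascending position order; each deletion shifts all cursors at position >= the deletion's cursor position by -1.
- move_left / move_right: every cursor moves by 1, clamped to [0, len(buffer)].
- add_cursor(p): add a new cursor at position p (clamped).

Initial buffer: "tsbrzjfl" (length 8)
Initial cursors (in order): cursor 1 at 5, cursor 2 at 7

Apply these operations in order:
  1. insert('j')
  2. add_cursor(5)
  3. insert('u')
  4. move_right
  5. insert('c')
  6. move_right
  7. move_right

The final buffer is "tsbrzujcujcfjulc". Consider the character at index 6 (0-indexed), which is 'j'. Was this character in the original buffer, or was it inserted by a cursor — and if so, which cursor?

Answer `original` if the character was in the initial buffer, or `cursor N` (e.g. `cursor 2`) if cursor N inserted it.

After op 1 (insert('j')): buffer="tsbrzjjfjl" (len 10), cursors c1@6 c2@9, authorship .....1..2.
After op 2 (add_cursor(5)): buffer="tsbrzjjfjl" (len 10), cursors c3@5 c1@6 c2@9, authorship .....1..2.
After op 3 (insert('u')): buffer="tsbrzujujfjul" (len 13), cursors c3@6 c1@8 c2@12, authorship .....311..22.
After op 4 (move_right): buffer="tsbrzujujfjul" (len 13), cursors c3@7 c1@9 c2@13, authorship .....311..22.
After op 5 (insert('c')): buffer="tsbrzujcujcfjulc" (len 16), cursors c3@8 c1@11 c2@16, authorship .....3131.1.22.2
After op 6 (move_right): buffer="tsbrzujcujcfjulc" (len 16), cursors c3@9 c1@12 c2@16, authorship .....3131.1.22.2
After op 7 (move_right): buffer="tsbrzujcujcfjulc" (len 16), cursors c3@10 c1@13 c2@16, authorship .....3131.1.22.2
Authorship (.=original, N=cursor N): . . . . . 3 1 3 1 . 1 . 2 2 . 2
Index 6: author = 1

Answer: cursor 1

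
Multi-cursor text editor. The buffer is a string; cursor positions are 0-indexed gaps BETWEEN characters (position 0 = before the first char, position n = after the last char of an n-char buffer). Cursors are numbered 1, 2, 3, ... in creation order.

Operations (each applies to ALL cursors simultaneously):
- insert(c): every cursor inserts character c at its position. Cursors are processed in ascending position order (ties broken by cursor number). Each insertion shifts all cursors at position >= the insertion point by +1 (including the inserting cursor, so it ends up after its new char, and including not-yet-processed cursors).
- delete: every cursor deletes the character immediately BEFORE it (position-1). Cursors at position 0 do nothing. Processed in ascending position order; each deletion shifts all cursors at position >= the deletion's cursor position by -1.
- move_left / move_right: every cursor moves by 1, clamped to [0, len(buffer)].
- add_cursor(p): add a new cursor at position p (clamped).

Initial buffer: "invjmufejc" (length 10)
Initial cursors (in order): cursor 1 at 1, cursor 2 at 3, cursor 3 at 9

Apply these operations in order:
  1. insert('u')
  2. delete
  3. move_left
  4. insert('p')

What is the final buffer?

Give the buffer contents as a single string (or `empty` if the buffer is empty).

Answer: pinpvjmufepjc

Derivation:
After op 1 (insert('u')): buffer="iunvujmufejuc" (len 13), cursors c1@2 c2@5 c3@12, authorship .1..2......3.
After op 2 (delete): buffer="invjmufejc" (len 10), cursors c1@1 c2@3 c3@9, authorship ..........
After op 3 (move_left): buffer="invjmufejc" (len 10), cursors c1@0 c2@2 c3@8, authorship ..........
After op 4 (insert('p')): buffer="pinpvjmufepjc" (len 13), cursors c1@1 c2@4 c3@11, authorship 1..2......3..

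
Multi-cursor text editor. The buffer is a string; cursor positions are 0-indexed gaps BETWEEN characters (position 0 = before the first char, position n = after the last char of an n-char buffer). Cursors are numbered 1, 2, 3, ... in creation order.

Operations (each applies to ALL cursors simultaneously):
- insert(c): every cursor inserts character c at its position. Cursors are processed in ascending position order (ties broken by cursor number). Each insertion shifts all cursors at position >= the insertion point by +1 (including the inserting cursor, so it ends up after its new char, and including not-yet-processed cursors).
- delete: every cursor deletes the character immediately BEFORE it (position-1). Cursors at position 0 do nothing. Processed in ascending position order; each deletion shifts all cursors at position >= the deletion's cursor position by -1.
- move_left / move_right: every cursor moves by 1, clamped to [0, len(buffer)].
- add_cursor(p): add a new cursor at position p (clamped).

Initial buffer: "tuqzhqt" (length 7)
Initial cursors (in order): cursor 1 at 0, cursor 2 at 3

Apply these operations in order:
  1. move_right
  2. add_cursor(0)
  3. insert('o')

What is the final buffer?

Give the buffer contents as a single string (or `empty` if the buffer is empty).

Answer: otouqzohqt

Derivation:
After op 1 (move_right): buffer="tuqzhqt" (len 7), cursors c1@1 c2@4, authorship .......
After op 2 (add_cursor(0)): buffer="tuqzhqt" (len 7), cursors c3@0 c1@1 c2@4, authorship .......
After op 3 (insert('o')): buffer="otouqzohqt" (len 10), cursors c3@1 c1@3 c2@7, authorship 3.1...2...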